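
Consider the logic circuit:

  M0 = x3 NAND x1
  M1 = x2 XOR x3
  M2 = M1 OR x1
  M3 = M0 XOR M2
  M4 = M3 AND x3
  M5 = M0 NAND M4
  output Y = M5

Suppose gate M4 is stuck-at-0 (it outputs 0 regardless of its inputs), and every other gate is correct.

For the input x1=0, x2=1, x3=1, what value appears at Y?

1

Propagate with M4 forced: M0=1, M1=0, M2=0, M3=1, M4=0 [stuck-at-0], M5=1.
So Y = 1. (Without the fault it would be 0.)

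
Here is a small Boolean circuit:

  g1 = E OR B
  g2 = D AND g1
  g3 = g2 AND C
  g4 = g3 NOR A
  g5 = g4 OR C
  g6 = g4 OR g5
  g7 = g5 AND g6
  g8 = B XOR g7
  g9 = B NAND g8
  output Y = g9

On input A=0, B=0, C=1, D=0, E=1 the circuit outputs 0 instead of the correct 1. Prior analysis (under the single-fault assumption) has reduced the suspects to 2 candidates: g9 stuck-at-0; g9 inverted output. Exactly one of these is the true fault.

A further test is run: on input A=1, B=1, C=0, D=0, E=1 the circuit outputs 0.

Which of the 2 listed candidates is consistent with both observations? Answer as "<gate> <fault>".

Evaluate each candidate on input A=1, B=1, C=0, D=0, E=1:
  g9 stuck-at-0: g1=1, g2=0, g3=0, g4=0, g5=0, g6=0, g7=0, g8=1, g9=0 [stuck-at-0] → 0 — matches
  g9 inverted output: g1=1, g2=0, g3=0, g4=0, g5=0, g6=0, g7=0, g8=1, g9=1 [inverted output] → 1 — eliminated
Only g9 stuck-at-0 reproduces the observed 0.

g9 stuck-at-0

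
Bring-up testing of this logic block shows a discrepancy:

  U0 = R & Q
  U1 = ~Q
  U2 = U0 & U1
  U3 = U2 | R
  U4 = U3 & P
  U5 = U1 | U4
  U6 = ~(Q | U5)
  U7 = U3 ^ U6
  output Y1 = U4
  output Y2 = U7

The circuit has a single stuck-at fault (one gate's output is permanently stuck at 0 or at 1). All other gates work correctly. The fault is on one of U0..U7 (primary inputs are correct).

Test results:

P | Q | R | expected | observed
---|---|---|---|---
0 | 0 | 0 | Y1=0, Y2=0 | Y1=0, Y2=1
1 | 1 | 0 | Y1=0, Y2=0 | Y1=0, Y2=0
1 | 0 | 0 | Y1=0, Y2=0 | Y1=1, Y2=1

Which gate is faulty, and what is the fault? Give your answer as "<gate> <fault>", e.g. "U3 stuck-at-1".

U0 stuck-at-1

Fault-free values for test 1 (P=0, Q=0, R=0): U0=0, U1=1, U2=0, U3=0, U4=0, U5=1, U6=0, U7=0, giving Y1=0, Y2=0. Observed Y1=0, Y2=1.
Test 1: faults giving observed Y1=0, Y2=1 are {U0 stuck-at-1, U1 stuck-at-0, U2 stuck-at-1, U3 stuck-at-1, U5 stuck-at-0, U6 stuck-at-1, U7 stuck-at-1}.
Test 2 (P=1, Q=1, R=0): fault-free U0=0, U1=0, U2=0, U3=0, U4=0, U5=0, U6=0, U7=0 → Y1=0, Y2=0; observed Y1=0, Y2=0. Eliminates U2 stuck-at-1, U3 stuck-at-1, U6 stuck-at-1, U7 stuck-at-1.
Test 3 (P=1, Q=0, R=0): fault-free U0=0, U1=1, U2=0, U3=0, U4=0, U5=1, U6=0, U7=0 → Y1=0, Y2=0; observed Y1=1, Y2=1. Eliminates U1 stuck-at-0, U5 stuck-at-0.
Only U0 stuck-at-1 is consistent with every test.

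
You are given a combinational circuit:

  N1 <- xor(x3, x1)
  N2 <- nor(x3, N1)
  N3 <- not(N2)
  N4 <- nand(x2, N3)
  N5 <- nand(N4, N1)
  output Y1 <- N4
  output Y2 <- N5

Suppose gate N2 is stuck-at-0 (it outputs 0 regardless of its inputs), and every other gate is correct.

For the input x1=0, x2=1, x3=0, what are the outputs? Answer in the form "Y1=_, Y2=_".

Propagate with N2 forced: N1=0, N2=0 [stuck-at-0], N3=1, N4=0, N5=1.
So the outputs are Y1=0, Y2=1. (Without the fault they would be Y1=1, Y2=1.)

Y1=0, Y2=1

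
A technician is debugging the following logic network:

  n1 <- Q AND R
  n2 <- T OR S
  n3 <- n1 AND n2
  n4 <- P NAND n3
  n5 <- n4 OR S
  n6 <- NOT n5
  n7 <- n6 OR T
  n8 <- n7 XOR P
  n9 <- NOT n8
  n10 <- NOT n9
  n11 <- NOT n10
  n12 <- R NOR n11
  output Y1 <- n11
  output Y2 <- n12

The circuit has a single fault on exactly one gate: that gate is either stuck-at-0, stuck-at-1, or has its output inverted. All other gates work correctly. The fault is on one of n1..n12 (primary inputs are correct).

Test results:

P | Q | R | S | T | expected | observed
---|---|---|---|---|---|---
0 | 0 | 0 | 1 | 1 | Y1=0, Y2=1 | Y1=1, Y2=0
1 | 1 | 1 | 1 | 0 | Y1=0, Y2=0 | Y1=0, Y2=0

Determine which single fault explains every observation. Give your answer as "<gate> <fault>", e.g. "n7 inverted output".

n7 stuck-at-0

Fault-free values for test 1 (P=0, Q=0, R=0, S=1, T=1): n1=0, n2=1, n3=0, n4=1, n5=1, n6=0, n7=1, n8=1, n9=0, n10=1, n11=0, n12=1, giving Y1=0, Y2=1. Observed Y1=1, Y2=0.
Test 1: faults giving observed Y1=1, Y2=0 are {n7 stuck-at-0, n7 inverted output, n8 stuck-at-0, n8 inverted output, n9 stuck-at-1, n9 inverted output, n10 stuck-at-0, n10 inverted output, n11 stuck-at-1, n11 inverted output}.
Test 2 (P=1, Q=1, R=1, S=1, T=0): fault-free n1=1, n2=1, n3=1, n4=0, n5=1, n6=0, n7=0, n8=1, n9=0, n10=1, n11=0, n12=0 → Y1=0, Y2=0; observed Y1=0, Y2=0. Eliminates n7 inverted output, n8 stuck-at-0, n8 inverted output, n9 stuck-at-1, n9 inverted output, n10 stuck-at-0, n10 inverted output, n11 stuck-at-1, n11 inverted output.
Only n7 stuck-at-0 is consistent with every test.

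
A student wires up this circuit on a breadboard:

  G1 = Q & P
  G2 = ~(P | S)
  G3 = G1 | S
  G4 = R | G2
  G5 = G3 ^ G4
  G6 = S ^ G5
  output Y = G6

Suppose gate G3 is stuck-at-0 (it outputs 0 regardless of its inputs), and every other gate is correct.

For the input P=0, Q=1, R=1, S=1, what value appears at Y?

Propagate with G3 forced: G1=0, G2=0, G3=0 [stuck-at-0], G4=1, G5=1, G6=0.
So Y = 0. (Without the fault it would be 1.)

0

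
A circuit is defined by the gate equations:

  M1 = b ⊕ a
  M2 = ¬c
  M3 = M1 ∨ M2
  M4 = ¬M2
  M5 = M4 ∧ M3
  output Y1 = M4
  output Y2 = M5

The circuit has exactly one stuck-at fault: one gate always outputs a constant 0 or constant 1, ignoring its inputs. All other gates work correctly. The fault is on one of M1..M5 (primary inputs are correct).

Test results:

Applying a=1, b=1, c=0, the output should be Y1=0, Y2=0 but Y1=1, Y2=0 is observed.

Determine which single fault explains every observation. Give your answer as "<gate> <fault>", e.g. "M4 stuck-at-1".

Fault-free values for test 1 (a=1, b=1, c=0): M1=0, M2=1, M3=1, M4=0, M5=0, giving Y1=0, Y2=0. Observed Y1=1, Y2=0.
Test 1: faults giving observed Y1=1, Y2=0 are {M2 stuck-at-0}.
Only M2 stuck-at-0 is consistent with every test.

M2 stuck-at-0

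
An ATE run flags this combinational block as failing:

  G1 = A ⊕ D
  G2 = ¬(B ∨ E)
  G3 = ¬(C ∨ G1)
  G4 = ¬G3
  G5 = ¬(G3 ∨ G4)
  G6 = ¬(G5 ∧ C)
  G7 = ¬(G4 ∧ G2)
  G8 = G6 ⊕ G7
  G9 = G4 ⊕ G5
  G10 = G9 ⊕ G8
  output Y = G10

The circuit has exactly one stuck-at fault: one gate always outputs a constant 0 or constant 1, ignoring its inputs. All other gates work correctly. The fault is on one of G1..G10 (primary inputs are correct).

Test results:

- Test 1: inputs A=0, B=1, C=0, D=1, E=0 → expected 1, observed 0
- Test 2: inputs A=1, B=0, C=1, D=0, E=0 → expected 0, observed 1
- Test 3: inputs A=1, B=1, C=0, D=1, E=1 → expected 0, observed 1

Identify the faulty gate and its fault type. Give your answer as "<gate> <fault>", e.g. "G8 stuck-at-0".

Fault-free values for test 1 (A=0, B=1, C=0, D=1, E=0): G1=1, G2=0, G3=0, G4=1, G5=0, G6=1, G7=1, G8=0, G9=1, G10=1, giving Y=1. Observed 0.
Test 1: faults giving observed 0 are {G1 stuck-at-0, G2 stuck-at-1, G3 stuck-at-1, G5 stuck-at-1, G6 stuck-at-0, G7 stuck-at-0, G8 stuck-at-1, G9 stuck-at-0, G10 stuck-at-0}.
Test 2 (A=1, B=0, C=1, D=0, E=0): fault-free G1=1, G2=1, G3=0, G4=1, G5=0, G6=1, G7=0, G8=1, G9=1, G10=0 → 0; observed 1. Eliminates G1 stuck-at-0, G2 stuck-at-1, G3 stuck-at-1, G5 stuck-at-1, G7 stuck-at-0, G8 stuck-at-1, G10 stuck-at-0.
Test 3 (A=1, B=1, C=0, D=1, E=1): fault-free G1=0, G2=0, G3=1, G4=0, G5=0, G6=1, G7=1, G8=0, G9=0, G10=0 → 0; observed 1. Eliminates G9 stuck-at-0.
Only G6 stuck-at-0 is consistent with every test.

G6 stuck-at-0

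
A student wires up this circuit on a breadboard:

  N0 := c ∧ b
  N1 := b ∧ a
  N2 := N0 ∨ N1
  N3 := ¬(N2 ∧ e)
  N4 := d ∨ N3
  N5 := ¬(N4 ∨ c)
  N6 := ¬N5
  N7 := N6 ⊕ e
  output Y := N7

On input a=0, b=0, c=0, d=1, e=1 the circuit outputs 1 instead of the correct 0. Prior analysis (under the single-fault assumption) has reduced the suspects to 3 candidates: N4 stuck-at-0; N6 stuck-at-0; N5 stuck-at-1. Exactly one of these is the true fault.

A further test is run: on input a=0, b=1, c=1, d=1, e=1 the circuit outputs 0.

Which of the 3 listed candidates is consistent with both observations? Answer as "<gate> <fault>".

N4 stuck-at-0

Evaluate each candidate on input a=0, b=1, c=1, d=1, e=1:
  N4 stuck-at-0: N0=1, N1=0, N2=1, N3=0, N4=0 [stuck-at-0], N5=0, N6=1, N7=0 → 0 — matches
  N6 stuck-at-0: N0=1, N1=0, N2=1, N3=0, N4=1, N5=0, N6=0 [stuck-at-0], N7=1 → 1 — eliminated
  N5 stuck-at-1: N0=1, N1=0, N2=1, N3=0, N4=1, N5=1 [stuck-at-1], N6=0, N7=1 → 1 — eliminated
Only N4 stuck-at-0 reproduces the observed 0.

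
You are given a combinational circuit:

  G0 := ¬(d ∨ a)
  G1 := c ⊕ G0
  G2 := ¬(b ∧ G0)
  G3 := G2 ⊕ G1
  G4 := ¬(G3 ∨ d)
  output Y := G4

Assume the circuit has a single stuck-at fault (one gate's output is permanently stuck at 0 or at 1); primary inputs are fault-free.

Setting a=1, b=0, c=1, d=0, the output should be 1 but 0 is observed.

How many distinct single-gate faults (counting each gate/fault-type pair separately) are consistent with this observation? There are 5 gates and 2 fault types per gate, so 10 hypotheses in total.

Fault-free: G0=0, G1=1, G2=1, G3=0, G4=1 → 1. Observed 0.
  G0 stuck-at-0: output 1 ✗
  G0 stuck-at-1: output 0 ✓
  G1 stuck-at-0: output 0 ✓
  G1 stuck-at-1: output 1 ✗
  G2 stuck-at-0: output 0 ✓
  G2 stuck-at-1: output 1 ✗
  G3 stuck-at-0: output 1 ✗
  G3 stuck-at-1: output 0 ✓
  G4 stuck-at-0: output 0 ✓
  G4 stuck-at-1: output 1 ✗
Consistent faults: {G0 stuck-at-1, G1 stuck-at-0, G2 stuck-at-0, G3 stuck-at-1, G4 stuck-at-0} — 5 in all.

5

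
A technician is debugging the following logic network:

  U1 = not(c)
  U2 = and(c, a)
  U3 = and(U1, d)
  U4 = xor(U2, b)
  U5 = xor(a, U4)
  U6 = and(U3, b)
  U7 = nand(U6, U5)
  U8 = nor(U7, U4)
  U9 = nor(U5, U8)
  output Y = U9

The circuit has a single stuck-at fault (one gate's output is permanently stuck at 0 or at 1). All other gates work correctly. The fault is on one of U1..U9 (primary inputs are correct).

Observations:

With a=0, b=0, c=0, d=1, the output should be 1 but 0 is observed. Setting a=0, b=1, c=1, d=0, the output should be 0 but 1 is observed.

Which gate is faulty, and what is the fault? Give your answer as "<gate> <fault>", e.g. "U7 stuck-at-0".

U2 stuck-at-1

Fault-free values for test 1 (a=0, b=0, c=0, d=1): U1=1, U2=0, U3=1, U4=0, U5=0, U6=0, U7=1, U8=0, U9=1, giving Y=1. Observed 0.
Test 1: faults giving observed 0 are {U2 stuck-at-1, U4 stuck-at-1, U5 stuck-at-1, U7 stuck-at-0, U8 stuck-at-1, U9 stuck-at-0}.
Test 2 (a=0, b=1, c=1, d=0): fault-free U1=0, U2=0, U3=0, U4=1, U5=1, U6=0, U7=1, U8=0, U9=0 → 0; observed 1. Eliminates U4 stuck-at-1, U5 stuck-at-1, U7 stuck-at-0, U8 stuck-at-1, U9 stuck-at-0.
Only U2 stuck-at-1 is consistent with every test.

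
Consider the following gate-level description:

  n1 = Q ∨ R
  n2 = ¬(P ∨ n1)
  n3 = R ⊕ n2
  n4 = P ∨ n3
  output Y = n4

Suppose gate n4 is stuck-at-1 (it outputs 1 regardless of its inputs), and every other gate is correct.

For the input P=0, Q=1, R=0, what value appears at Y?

Propagate with n4 forced: n1=1, n2=0, n3=0, n4=1 [stuck-at-1].
So Y = 1. (Without the fault it would be 0.)

1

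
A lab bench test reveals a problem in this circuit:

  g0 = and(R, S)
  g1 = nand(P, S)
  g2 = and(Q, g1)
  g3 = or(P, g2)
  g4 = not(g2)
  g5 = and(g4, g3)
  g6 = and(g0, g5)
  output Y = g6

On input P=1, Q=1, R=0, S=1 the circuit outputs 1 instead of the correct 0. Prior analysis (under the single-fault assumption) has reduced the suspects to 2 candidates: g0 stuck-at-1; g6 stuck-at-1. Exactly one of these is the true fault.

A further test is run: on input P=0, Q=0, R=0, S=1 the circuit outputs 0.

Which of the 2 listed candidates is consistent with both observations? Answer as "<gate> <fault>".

g0 stuck-at-1

Evaluate each candidate on input P=0, Q=0, R=0, S=1:
  g0 stuck-at-1: g0=1 [stuck-at-1], g1=1, g2=0, g3=0, g4=1, g5=0, g6=0 → 0 — matches
  g6 stuck-at-1: g0=0, g1=1, g2=0, g3=0, g4=1, g5=0, g6=1 [stuck-at-1] → 1 — eliminated
Only g0 stuck-at-1 reproduces the observed 0.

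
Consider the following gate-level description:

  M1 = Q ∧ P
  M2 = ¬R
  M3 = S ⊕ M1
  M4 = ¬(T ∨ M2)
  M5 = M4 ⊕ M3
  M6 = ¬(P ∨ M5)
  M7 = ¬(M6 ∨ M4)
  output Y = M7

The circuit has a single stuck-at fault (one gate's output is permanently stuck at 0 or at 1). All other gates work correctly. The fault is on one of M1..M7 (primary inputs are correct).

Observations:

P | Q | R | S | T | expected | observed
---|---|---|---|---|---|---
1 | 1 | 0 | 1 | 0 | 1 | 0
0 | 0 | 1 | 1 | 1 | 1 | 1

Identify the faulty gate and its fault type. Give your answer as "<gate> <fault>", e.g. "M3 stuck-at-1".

Fault-free values for test 1 (P=1, Q=1, R=0, S=1, T=0): M1=1, M2=1, M3=0, M4=0, M5=0, M6=0, M7=1, giving Y=1. Observed 0.
Test 1: faults giving observed 0 are {M2 stuck-at-0, M4 stuck-at-1, M6 stuck-at-1, M7 stuck-at-0}.
Test 2 (P=0, Q=0, R=1, S=1, T=1): fault-free M1=0, M2=0, M3=1, M4=0, M5=1, M6=0, M7=1 → 1; observed 1. Eliminates M4 stuck-at-1, M6 stuck-at-1, M7 stuck-at-0.
Only M2 stuck-at-0 is consistent with every test.

M2 stuck-at-0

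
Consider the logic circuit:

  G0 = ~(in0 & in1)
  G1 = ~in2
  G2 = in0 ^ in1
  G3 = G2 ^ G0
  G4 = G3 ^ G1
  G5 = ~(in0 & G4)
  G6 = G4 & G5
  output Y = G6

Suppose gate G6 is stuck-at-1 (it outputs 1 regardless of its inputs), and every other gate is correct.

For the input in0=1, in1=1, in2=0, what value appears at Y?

1

Propagate with G6 forced: G0=0, G1=1, G2=0, G3=0, G4=1, G5=0, G6=1 [stuck-at-1].
So Y = 1. (Without the fault it would be 0.)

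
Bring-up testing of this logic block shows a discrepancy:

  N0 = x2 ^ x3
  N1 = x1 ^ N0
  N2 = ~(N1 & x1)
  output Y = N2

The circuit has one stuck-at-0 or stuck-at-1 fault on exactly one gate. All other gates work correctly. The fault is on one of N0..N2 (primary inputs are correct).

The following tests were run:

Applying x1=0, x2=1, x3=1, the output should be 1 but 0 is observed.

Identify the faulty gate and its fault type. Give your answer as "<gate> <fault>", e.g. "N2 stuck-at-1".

N2 stuck-at-0

Fault-free values for test 1 (x1=0, x2=1, x3=1): N0=0, N1=0, N2=1, giving Y=1. Observed 0.
Test 1: faults giving observed 0 are {N2 stuck-at-0}.
Only N2 stuck-at-0 is consistent with every test.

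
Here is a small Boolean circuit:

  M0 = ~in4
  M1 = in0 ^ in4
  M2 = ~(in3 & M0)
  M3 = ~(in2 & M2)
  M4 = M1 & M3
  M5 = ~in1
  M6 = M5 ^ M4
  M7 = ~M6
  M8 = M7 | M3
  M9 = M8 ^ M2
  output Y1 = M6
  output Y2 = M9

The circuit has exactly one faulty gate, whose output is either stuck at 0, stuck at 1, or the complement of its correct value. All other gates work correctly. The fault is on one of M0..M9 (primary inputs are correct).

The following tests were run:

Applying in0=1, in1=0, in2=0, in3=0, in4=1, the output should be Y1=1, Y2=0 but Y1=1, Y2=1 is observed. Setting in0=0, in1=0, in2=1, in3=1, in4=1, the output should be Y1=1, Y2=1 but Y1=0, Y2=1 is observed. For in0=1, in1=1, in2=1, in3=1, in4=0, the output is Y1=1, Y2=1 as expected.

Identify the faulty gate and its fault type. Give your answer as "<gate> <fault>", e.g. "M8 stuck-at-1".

Fault-free values for test 1 (in0=1, in1=0, in2=0, in3=0, in4=1): M0=0, M1=0, M2=1, M3=1, M4=0, M5=1, M6=1, M7=0, M8=1, M9=0, giving Y1=1, Y2=0. Observed Y1=1, Y2=1.
Test 1: faults giving observed Y1=1, Y2=1 are {M2 stuck-at-0, M2 inverted output, M3 stuck-at-0, M3 inverted output, M8 stuck-at-0, M8 inverted output, M9 stuck-at-1, M9 inverted output}.
Test 2 (in0=0, in1=0, in2=1, in3=1, in4=1): fault-free M0=0, M1=1, M2=1, M3=0, M4=0, M5=1, M6=1, M7=0, M8=0, M9=1 → Y1=1, Y2=1; observed Y1=0, Y2=1. Eliminates M3 stuck-at-0, M3 inverted output, M8 stuck-at-0, M8 inverted output, M9 stuck-at-1, M9 inverted output.
Test 3 (in0=1, in1=1, in2=1, in3=1, in4=0): fault-free M0=1, M1=1, M2=0, M3=1, M4=1, M5=0, M6=1, M7=0, M8=1, M9=1 → Y1=1, Y2=1; observed Y1=1, Y2=1. Eliminates M2 inverted output.
Only M2 stuck-at-0 is consistent with every test.

M2 stuck-at-0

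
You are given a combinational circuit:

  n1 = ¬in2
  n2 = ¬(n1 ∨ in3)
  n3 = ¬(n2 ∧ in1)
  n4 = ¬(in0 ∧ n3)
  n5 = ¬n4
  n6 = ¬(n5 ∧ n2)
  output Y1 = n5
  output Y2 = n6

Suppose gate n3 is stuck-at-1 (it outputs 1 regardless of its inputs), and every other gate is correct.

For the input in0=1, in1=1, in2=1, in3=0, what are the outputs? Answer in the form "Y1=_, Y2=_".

Propagate with n3 forced: n1=0, n2=1, n3=1 [stuck-at-1], n4=0, n5=1, n6=0.
So the outputs are Y1=1, Y2=0. (Without the fault they would be Y1=0, Y2=1.)

Y1=1, Y2=0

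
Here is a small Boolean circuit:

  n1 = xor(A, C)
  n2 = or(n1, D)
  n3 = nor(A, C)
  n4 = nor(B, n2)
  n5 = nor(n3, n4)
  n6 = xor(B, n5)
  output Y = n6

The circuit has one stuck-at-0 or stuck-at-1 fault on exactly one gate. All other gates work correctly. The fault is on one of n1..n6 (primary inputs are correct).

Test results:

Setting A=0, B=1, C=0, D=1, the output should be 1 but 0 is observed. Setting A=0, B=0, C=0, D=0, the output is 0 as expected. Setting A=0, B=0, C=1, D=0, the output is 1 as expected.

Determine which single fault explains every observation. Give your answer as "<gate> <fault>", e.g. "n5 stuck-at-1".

Fault-free values for test 1 (A=0, B=1, C=0, D=1): n1=0, n2=1, n3=1, n4=0, n5=0, n6=1, giving Y=1. Observed 0.
Test 1: faults giving observed 0 are {n3 stuck-at-0, n5 stuck-at-1, n6 stuck-at-0}.
Test 2 (A=0, B=0, C=0, D=0): fault-free n1=0, n2=0, n3=1, n4=1, n5=0, n6=0 → 0; observed 0. Eliminates n5 stuck-at-1.
Test 3 (A=0, B=0, C=1, D=0): fault-free n1=1, n2=1, n3=0, n4=0, n5=1, n6=1 → 1; observed 1. Eliminates n6 stuck-at-0.
Only n3 stuck-at-0 is consistent with every test.

n3 stuck-at-0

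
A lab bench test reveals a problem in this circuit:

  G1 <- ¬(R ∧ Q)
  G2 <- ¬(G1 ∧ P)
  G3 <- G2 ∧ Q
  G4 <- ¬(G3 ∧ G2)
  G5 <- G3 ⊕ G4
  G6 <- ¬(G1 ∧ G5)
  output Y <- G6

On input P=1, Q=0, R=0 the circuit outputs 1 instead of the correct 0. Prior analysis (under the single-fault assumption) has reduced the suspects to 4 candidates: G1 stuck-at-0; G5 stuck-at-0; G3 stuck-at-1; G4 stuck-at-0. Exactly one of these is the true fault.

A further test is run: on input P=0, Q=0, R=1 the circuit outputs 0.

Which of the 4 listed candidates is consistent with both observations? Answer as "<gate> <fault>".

G3 stuck-at-1

Evaluate each candidate on input P=0, Q=0, R=1:
  G1 stuck-at-0: G1=0 [stuck-at-0], G2=1, G3=0, G4=1, G5=1, G6=1 → 1 — eliminated
  G5 stuck-at-0: G1=1, G2=1, G3=0, G4=1, G5=0 [stuck-at-0], G6=1 → 1 — eliminated
  G3 stuck-at-1: G1=1, G2=1, G3=1 [stuck-at-1], G4=0, G5=1, G6=0 → 0 — matches
  G4 stuck-at-0: G1=1, G2=1, G3=0, G4=0 [stuck-at-0], G5=0, G6=1 → 1 — eliminated
Only G3 stuck-at-1 reproduces the observed 0.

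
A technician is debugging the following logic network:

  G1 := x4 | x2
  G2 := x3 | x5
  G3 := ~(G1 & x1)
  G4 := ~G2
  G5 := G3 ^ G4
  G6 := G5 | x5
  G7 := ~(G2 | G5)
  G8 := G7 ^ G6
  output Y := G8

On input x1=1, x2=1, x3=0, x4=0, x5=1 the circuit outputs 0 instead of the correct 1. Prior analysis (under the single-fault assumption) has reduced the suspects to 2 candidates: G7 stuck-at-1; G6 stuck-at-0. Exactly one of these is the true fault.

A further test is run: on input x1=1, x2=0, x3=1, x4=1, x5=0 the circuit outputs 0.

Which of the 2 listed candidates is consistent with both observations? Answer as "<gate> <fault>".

Evaluate each candidate on input x1=1, x2=0, x3=1, x4=1, x5=0:
  G7 stuck-at-1: G1=1, G2=1, G3=0, G4=0, G5=0, G6=0, G7=1 [stuck-at-1], G8=1 → 1 — eliminated
  G6 stuck-at-0: G1=1, G2=1, G3=0, G4=0, G5=0, G6=0 [stuck-at-0], G7=0, G8=0 → 0 — matches
Only G6 stuck-at-0 reproduces the observed 0.

G6 stuck-at-0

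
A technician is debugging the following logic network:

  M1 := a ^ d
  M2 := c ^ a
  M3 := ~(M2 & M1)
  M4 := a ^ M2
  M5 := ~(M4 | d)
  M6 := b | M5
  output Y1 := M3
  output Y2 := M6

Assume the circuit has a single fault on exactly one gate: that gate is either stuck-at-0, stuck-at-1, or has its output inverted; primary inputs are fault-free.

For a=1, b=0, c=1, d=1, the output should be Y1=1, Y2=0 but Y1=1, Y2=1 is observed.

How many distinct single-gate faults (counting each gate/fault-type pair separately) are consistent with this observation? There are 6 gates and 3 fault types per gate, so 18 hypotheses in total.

4

Fault-free: M1=0, M2=0, M3=1, M4=1, M5=0, M6=0 → Y1=1, Y2=0. Observed Y1=1, Y2=1.
  M1: none of the 3 fault types match ✗
  M2: none of the 3 fault types match ✗
  M3: none of the 3 fault types match ✗
  M4: none of the 3 fault types match ✗
  M5: stuck-at-1, inverted output ✓; others ✗
  M6: stuck-at-1, inverted output ✓; others ✗
Consistent faults: {M5 stuck-at-1, M5 inverted output, M6 stuck-at-1, M6 inverted output} — 4 in all.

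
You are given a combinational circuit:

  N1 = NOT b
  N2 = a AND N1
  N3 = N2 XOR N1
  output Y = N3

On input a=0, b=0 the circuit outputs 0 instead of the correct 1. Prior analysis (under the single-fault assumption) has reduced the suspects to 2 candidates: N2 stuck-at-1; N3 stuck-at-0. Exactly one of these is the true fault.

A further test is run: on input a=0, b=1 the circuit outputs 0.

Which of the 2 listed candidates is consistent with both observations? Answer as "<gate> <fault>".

N3 stuck-at-0

Evaluate each candidate on input a=0, b=1:
  N2 stuck-at-1: N1=0, N2=1 [stuck-at-1], N3=1 → 1 — eliminated
  N3 stuck-at-0: N1=0, N2=0, N3=0 [stuck-at-0] → 0 — matches
Only N3 stuck-at-0 reproduces the observed 0.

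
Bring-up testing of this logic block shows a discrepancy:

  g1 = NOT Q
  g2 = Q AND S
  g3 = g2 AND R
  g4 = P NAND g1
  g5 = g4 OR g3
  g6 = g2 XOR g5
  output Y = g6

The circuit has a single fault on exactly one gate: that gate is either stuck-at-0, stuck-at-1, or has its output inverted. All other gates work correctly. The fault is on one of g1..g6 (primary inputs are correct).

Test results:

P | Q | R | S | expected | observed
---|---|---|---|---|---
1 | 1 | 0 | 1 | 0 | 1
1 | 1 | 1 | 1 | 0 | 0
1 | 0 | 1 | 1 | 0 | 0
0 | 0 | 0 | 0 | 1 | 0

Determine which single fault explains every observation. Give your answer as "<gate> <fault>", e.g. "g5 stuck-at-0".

g4 stuck-at-0

Fault-free values for test 1 (P=1, Q=1, R=0, S=1): g1=0, g2=1, g3=0, g4=1, g5=1, g6=0, giving Y=0. Observed 1.
Test 1: faults giving observed 1 are {g1 stuck-at-1, g1 inverted output, g2 stuck-at-0, g2 inverted output, g4 stuck-at-0, g4 inverted output, g5 stuck-at-0, g5 inverted output, g6 stuck-at-1, g6 inverted output}.
Test 2 (P=1, Q=1, R=1, S=1): fault-free g1=0, g2=1, g3=1, g4=1, g5=1, g6=0 → 0; observed 0. Eliminates g2 stuck-at-0, g2 inverted output, g5 stuck-at-0, g5 inverted output, g6 stuck-at-1, g6 inverted output.
Test 3 (P=1, Q=0, R=1, S=1): fault-free g1=1, g2=0, g3=0, g4=0, g5=0, g6=0 → 0; observed 0. Eliminates g1 inverted output, g4 inverted output.
Test 4 (P=0, Q=0, R=0, S=0): fault-free g1=1, g2=0, g3=0, g4=1, g5=1, g6=1 → 1; observed 0. Eliminates g1 stuck-at-1.
Only g4 stuck-at-0 is consistent with every test.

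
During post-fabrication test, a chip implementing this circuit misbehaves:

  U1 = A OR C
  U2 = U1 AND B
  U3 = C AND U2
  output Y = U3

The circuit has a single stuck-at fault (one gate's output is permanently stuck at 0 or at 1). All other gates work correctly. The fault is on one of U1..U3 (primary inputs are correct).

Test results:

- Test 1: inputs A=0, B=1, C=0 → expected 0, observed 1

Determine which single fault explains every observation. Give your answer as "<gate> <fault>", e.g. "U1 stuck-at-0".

Fault-free values for test 1 (A=0, B=1, C=0): U1=0, U2=0, U3=0, giving Y=0. Observed 1.
Test 1: faults giving observed 1 are {U3 stuck-at-1}.
Only U3 stuck-at-1 is consistent with every test.

U3 stuck-at-1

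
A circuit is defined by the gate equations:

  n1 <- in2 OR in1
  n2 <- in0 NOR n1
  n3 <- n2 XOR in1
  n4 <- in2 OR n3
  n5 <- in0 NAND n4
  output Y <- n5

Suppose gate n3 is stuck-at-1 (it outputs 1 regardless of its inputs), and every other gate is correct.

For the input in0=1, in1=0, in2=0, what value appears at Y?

0

Propagate with n3 forced: n1=0, n2=0, n3=1 [stuck-at-1], n4=1, n5=0.
So Y = 0. (Without the fault it would be 1.)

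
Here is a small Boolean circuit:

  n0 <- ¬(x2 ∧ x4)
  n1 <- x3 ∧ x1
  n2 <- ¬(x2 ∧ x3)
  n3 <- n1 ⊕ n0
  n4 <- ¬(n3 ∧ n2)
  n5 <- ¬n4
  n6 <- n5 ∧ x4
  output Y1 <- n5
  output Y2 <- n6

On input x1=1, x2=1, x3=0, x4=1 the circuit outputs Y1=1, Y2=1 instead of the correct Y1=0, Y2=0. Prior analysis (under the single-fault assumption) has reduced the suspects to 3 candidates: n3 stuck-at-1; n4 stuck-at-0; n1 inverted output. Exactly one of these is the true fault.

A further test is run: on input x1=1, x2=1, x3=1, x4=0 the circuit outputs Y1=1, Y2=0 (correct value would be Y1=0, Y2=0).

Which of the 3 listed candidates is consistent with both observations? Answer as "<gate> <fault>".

n4 stuck-at-0

Evaluate each candidate on input x1=1, x2=1, x3=1, x4=0:
  n3 stuck-at-1: n0=1, n1=1, n2=0, n3=1 [stuck-at-1], n4=1, n5=0, n6=0 → Y1=0, Y2=0 — eliminated
  n4 stuck-at-0: n0=1, n1=1, n2=0, n3=0, n4=0 [stuck-at-0], n5=1, n6=0 → Y1=1, Y2=0 — matches
  n1 inverted output: n0=1, n1=0 [inverted output], n2=0, n3=1, n4=1, n5=0, n6=0 → Y1=0, Y2=0 — eliminated
Only n4 stuck-at-0 reproduces the observed Y1=1, Y2=0.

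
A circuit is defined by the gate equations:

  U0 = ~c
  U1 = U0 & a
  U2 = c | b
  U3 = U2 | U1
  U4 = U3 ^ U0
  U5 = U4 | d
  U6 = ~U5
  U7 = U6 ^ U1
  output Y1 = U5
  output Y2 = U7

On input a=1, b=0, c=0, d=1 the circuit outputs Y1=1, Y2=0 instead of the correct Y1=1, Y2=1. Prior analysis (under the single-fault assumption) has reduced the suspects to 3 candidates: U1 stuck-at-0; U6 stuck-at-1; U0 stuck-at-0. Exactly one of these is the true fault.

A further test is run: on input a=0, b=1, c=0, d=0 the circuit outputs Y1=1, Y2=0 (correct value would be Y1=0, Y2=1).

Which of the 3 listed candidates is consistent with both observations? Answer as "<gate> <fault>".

U0 stuck-at-0

Evaluate each candidate on input a=0, b=1, c=0, d=0:
  U1 stuck-at-0: U0=1, U1=0 [stuck-at-0], U2=1, U3=1, U4=0, U5=0, U6=1, U7=1 → Y1=0, Y2=1 — eliminated
  U6 stuck-at-1: U0=1, U1=0, U2=1, U3=1, U4=0, U5=0, U6=1 [stuck-at-1], U7=1 → Y1=0, Y2=1 — eliminated
  U0 stuck-at-0: U0=0 [stuck-at-0], U1=0, U2=1, U3=1, U4=1, U5=1, U6=0, U7=0 → Y1=1, Y2=0 — matches
Only U0 stuck-at-0 reproduces the observed Y1=1, Y2=0.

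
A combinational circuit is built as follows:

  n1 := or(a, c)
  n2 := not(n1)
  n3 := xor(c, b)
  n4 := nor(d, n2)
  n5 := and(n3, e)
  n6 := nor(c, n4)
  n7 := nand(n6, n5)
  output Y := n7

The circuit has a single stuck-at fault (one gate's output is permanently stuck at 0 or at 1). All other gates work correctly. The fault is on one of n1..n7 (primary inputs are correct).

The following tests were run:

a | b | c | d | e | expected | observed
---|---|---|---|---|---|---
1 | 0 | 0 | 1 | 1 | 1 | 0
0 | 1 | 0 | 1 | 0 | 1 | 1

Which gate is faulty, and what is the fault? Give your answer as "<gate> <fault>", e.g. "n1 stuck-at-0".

n3 stuck-at-1

Fault-free values for test 1 (a=1, b=0, c=0, d=1, e=1): n1=1, n2=0, n3=0, n4=0, n5=0, n6=1, n7=1, giving Y=1. Observed 0.
Test 1: faults giving observed 0 are {n3 stuck-at-1, n5 stuck-at-1, n7 stuck-at-0}.
Test 2 (a=0, b=1, c=0, d=1, e=0): fault-free n1=0, n2=1, n3=1, n4=0, n5=0, n6=1, n7=1 → 1; observed 1. Eliminates n5 stuck-at-1, n7 stuck-at-0.
Only n3 stuck-at-1 is consistent with every test.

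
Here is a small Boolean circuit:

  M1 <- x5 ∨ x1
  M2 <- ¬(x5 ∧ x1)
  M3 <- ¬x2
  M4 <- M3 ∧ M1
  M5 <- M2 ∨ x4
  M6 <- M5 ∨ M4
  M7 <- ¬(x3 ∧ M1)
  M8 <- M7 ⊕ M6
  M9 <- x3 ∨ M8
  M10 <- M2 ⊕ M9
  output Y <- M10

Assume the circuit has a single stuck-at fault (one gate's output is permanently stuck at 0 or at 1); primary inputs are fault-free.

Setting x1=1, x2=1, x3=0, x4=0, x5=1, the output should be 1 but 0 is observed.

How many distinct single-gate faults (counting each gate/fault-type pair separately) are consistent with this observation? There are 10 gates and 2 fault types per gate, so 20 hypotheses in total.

8

Fault-free: M1=1, M2=0, M3=0, M4=0, M5=0, M6=0, M7=1, M8=1, M9=1, M10=1 → 1. Observed 0.
  M1: none of the 2 fault types match ✗
  M2: none of the 2 fault types match ✗
  M3: stuck-at-1 ✓; others ✗
  M4: stuck-at-1 ✓; others ✗
  M5: stuck-at-1 ✓; others ✗
  M6: stuck-at-1 ✓; others ✗
  M7: stuck-at-0 ✓; others ✗
  M8: stuck-at-0 ✓; others ✗
  M9: stuck-at-0 ✓; others ✗
  M10: stuck-at-0 ✓; others ✗
Consistent faults: {M3 stuck-at-1, M4 stuck-at-1, M5 stuck-at-1, M6 stuck-at-1, M7 stuck-at-0, M8 stuck-at-0, M9 stuck-at-0, M10 stuck-at-0} — 8 in all.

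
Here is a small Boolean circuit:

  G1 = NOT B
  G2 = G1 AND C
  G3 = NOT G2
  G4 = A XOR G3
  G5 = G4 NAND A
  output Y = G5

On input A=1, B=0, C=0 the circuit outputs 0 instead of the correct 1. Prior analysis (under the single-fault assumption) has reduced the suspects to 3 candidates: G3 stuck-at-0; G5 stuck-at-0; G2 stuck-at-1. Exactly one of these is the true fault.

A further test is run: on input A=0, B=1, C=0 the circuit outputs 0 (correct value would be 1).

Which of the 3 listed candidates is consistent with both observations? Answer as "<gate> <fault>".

G5 stuck-at-0

Evaluate each candidate on input A=0, B=1, C=0:
  G3 stuck-at-0: G1=0, G2=0, G3=0 [stuck-at-0], G4=0, G5=1 → 1 — eliminated
  G5 stuck-at-0: G1=0, G2=0, G3=1, G4=1, G5=0 [stuck-at-0] → 0 — matches
  G2 stuck-at-1: G1=0, G2=1 [stuck-at-1], G3=0, G4=0, G5=1 → 1 — eliminated
Only G5 stuck-at-0 reproduces the observed 0.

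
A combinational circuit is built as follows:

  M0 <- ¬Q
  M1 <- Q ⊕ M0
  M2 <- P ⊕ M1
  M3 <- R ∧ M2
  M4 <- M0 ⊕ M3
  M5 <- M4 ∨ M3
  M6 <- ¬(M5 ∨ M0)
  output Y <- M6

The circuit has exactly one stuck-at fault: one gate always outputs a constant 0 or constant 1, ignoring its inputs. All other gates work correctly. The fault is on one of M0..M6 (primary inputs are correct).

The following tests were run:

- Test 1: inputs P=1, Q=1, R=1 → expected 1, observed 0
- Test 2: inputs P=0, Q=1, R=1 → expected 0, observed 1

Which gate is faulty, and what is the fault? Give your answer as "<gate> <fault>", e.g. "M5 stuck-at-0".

Fault-free values for test 1 (P=1, Q=1, R=1): M0=0, M1=1, M2=0, M3=0, M4=0, M5=0, M6=1, giving Y=1. Observed 0.
Test 1: faults giving observed 0 are {M0 stuck-at-1, M1 stuck-at-0, M2 stuck-at-1, M3 stuck-at-1, M4 stuck-at-1, M5 stuck-at-1, M6 stuck-at-0}.
Test 2 (P=0, Q=1, R=1): fault-free M0=0, M1=1, M2=1, M3=1, M4=1, M5=1, M6=0 → 0; observed 1. Eliminates M0 stuck-at-1, M2 stuck-at-1, M3 stuck-at-1, M4 stuck-at-1, M5 stuck-at-1, M6 stuck-at-0.
Only M1 stuck-at-0 is consistent with every test.

M1 stuck-at-0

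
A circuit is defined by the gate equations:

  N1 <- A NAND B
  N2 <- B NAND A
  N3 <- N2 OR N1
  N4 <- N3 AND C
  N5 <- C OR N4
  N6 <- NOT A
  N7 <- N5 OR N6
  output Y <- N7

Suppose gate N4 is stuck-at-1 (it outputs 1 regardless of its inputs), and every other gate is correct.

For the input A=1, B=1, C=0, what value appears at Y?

Propagate with N4 forced: N1=0, N2=0, N3=0, N4=1 [stuck-at-1], N5=1, N6=0, N7=1.
So Y = 1. (Without the fault it would be 0.)

1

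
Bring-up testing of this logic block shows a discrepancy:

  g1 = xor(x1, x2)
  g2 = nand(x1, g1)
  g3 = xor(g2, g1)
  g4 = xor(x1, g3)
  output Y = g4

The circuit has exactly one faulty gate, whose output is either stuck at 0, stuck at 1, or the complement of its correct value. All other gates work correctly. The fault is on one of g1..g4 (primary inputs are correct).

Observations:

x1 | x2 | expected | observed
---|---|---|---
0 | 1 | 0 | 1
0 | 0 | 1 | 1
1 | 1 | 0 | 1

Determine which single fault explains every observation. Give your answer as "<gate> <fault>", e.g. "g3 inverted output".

Fault-free values for test 1 (x1=0, x2=1): g1=1, g2=1, g3=0, g4=0, giving Y=0. Observed 1.
Test 1: faults giving observed 1 are {g1 stuck-at-0, g1 inverted output, g2 stuck-at-0, g2 inverted output, g3 stuck-at-1, g3 inverted output, g4 stuck-at-1, g4 inverted output}.
Test 2 (x1=0, x2=0): fault-free g1=0, g2=1, g3=1, g4=1 → 1; observed 1. Eliminates g1 inverted output, g2 stuck-at-0, g2 inverted output, g3 inverted output, g4 inverted output.
Test 3 (x1=1, x2=1): fault-free g1=0, g2=1, g3=1, g4=0 → 0; observed 1. Eliminates g1 stuck-at-0, g3 stuck-at-1.
Only g4 stuck-at-1 is consistent with every test.

g4 stuck-at-1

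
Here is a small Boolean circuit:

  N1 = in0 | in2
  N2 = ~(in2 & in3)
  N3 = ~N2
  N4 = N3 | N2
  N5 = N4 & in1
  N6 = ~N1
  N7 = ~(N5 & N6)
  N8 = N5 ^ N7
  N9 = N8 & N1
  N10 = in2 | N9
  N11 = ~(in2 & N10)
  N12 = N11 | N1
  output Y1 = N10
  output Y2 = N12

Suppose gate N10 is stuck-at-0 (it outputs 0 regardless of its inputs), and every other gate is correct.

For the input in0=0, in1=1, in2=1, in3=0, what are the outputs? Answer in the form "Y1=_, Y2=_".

Y1=0, Y2=1

Propagate with N10 forced: N1=1, N2=1, N3=0, N4=1, N5=1, N6=0, N7=1, N8=0, N9=0, N10=0 [stuck-at-0], N11=1, N12=1.
So the outputs are Y1=0, Y2=1. (Without the fault they would be Y1=1, Y2=1.)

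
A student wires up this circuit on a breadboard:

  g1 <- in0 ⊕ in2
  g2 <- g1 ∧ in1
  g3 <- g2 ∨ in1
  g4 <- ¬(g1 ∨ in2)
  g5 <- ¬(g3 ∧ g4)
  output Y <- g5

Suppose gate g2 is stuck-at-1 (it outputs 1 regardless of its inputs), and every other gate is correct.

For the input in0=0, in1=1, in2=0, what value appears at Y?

0

Propagate with g2 forced: g1=0, g2=1 [stuck-at-1], g3=1, g4=1, g5=0.
So Y = 0. (Same as the fault-free value — the fault is masked on this input.)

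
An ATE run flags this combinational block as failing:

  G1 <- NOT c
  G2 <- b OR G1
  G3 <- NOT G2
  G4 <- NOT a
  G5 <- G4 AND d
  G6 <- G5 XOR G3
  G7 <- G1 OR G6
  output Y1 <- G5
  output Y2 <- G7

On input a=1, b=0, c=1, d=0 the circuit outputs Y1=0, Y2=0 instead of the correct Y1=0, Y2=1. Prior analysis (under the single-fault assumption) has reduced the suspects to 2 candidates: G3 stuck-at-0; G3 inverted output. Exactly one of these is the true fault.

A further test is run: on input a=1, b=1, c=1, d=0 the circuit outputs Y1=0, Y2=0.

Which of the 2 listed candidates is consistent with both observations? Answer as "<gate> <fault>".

G3 stuck-at-0

Evaluate each candidate on input a=1, b=1, c=1, d=0:
  G3 stuck-at-0: G1=0, G2=1, G3=0 [stuck-at-0], G4=0, G5=0, G6=0, G7=0 → Y1=0, Y2=0 — matches
  G3 inverted output: G1=0, G2=1, G3=1 [inverted output], G4=0, G5=0, G6=1, G7=1 → Y1=0, Y2=1 — eliminated
Only G3 stuck-at-0 reproduces the observed Y1=0, Y2=0.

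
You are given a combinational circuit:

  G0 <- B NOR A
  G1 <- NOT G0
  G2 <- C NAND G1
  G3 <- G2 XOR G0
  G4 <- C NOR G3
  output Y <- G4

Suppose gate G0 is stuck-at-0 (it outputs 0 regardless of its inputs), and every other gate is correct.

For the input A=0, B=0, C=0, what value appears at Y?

Propagate with G0 forced: G0=0 [stuck-at-0], G1=1, G2=1, G3=1, G4=0.
So Y = 0. (Without the fault it would be 1.)

0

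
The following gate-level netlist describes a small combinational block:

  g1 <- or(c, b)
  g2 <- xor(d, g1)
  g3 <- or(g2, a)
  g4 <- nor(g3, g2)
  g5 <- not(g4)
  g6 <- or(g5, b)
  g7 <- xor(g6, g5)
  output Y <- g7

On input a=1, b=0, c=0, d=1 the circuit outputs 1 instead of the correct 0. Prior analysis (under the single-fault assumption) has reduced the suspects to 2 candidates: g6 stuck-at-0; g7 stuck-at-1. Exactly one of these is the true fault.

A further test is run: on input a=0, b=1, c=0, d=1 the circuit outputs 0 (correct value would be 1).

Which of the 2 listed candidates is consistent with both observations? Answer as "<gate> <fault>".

Evaluate each candidate on input a=0, b=1, c=0, d=1:
  g6 stuck-at-0: g1=1, g2=0, g3=0, g4=1, g5=0, g6=0 [stuck-at-0], g7=0 → 0 — matches
  g7 stuck-at-1: g1=1, g2=0, g3=0, g4=1, g5=0, g6=1, g7=1 [stuck-at-1] → 1 — eliminated
Only g6 stuck-at-0 reproduces the observed 0.

g6 stuck-at-0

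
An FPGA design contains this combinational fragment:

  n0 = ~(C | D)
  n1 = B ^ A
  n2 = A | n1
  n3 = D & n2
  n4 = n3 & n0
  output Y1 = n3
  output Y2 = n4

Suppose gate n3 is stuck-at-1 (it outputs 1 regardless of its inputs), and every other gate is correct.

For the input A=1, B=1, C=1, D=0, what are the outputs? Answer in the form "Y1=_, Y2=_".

Y1=1, Y2=0

Propagate with n3 forced: n0=0, n1=0, n2=1, n3=1 [stuck-at-1], n4=0.
So the outputs are Y1=1, Y2=0. (Without the fault they would be Y1=0, Y2=0.)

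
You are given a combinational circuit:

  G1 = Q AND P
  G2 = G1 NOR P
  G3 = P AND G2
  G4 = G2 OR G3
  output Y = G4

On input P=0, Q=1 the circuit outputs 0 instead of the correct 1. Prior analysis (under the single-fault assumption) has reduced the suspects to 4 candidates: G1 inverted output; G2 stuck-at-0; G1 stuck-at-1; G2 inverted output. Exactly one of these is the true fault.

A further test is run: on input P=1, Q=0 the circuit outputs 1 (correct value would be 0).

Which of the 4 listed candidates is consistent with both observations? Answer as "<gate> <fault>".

Evaluate each candidate on input P=1, Q=0:
  G1 inverted output: G1=1 [inverted output], G2=0, G3=0, G4=0 → 0 — eliminated
  G2 stuck-at-0: G1=0, G2=0 [stuck-at-0], G3=0, G4=0 → 0 — eliminated
  G1 stuck-at-1: G1=1 [stuck-at-1], G2=0, G3=0, G4=0 → 0 — eliminated
  G2 inverted output: G1=0, G2=1 [inverted output], G3=1, G4=1 → 1 — matches
Only G2 inverted output reproduces the observed 1.

G2 inverted output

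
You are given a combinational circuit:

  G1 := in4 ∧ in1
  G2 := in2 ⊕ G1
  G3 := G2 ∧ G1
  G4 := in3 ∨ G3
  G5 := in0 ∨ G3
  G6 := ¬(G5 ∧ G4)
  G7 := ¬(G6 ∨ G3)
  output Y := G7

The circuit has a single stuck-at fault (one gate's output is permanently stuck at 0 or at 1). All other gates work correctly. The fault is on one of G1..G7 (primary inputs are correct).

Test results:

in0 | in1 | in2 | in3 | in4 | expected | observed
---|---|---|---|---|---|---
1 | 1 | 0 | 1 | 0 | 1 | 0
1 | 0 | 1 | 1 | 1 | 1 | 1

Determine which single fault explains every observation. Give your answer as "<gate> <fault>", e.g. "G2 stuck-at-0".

G1 stuck-at-1

Fault-free values for test 1 (in0=1, in1=1, in2=0, in3=1, in4=0): G1=0, G2=0, G3=0, G4=1, G5=1, G6=0, G7=1, giving Y=1. Observed 0.
Test 1: faults giving observed 0 are {G1 stuck-at-1, G3 stuck-at-1, G4 stuck-at-0, G5 stuck-at-0, G6 stuck-at-1, G7 stuck-at-0}.
Test 2 (in0=1, in1=0, in2=1, in3=1, in4=1): fault-free G1=0, G2=1, G3=0, G4=1, G5=1, G6=0, G7=1 → 1; observed 1. Eliminates G3 stuck-at-1, G4 stuck-at-0, G5 stuck-at-0, G6 stuck-at-1, G7 stuck-at-0.
Only G1 stuck-at-1 is consistent with every test.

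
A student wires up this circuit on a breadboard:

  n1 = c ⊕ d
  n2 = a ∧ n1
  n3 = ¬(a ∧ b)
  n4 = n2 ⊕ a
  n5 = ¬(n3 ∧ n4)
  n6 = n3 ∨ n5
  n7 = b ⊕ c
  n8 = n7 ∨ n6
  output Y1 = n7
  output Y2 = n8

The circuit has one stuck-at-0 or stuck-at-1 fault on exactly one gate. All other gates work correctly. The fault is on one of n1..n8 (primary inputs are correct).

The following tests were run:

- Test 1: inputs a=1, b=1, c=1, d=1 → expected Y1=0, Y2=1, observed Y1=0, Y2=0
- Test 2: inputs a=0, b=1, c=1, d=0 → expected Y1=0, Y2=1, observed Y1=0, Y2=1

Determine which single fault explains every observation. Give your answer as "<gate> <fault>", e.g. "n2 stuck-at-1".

n5 stuck-at-0

Fault-free values for test 1 (a=1, b=1, c=1, d=1): n1=0, n2=0, n3=0, n4=1, n5=1, n6=1, n7=0, n8=1, giving Y1=0, Y2=1. Observed Y1=0, Y2=0.
Test 1: faults giving observed Y1=0, Y2=0 are {n5 stuck-at-0, n6 stuck-at-0, n8 stuck-at-0}.
Test 2 (a=0, b=1, c=1, d=0): fault-free n1=1, n2=0, n3=1, n4=0, n5=1, n6=1, n7=0, n8=1 → Y1=0, Y2=1; observed Y1=0, Y2=1. Eliminates n6 stuck-at-0, n8 stuck-at-0.
Only n5 stuck-at-0 is consistent with every test.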